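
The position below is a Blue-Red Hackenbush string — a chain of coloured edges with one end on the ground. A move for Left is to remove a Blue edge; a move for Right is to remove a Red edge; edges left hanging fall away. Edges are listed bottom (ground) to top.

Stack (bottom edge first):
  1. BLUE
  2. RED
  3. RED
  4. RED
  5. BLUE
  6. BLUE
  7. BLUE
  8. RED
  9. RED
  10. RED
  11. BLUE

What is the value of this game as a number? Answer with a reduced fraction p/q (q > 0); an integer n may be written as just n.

227/1024

Recurse on prefixes of the 11-edge string BLUE RED RED RED BLUE BLUE BLUE RED RED RED BLUE:
B: Left { 0 }, Right { ∅ } => simplest 1
BR: Left { 0 }, Right { 1 } => simplest 1/2
BRR: Left { 0 }, Right { 1/2; 1 } => simplest 1/4
BRRR: Left { 0 }, Right { 1/4; 1/2; 1 } => simplest 1/8
BRRRB: Left { 0; 1/8 }, Right { 1/4; 1/2; 1 } => simplest 3/16
BRRRBB: Left { 0; 1/8; 3/16 }, Right { 1/4; 1/2; 1 } => simplest 7/32
BRRRBBB: Left { 0; 1/8; 3/16; 7/32 }, Right { 1/4; 1/2; 1 } => simplest 15/64
BRRRBBBR: Left { 0; 1/8; 3/16; 7/32 }, Right { 15/64; 1/4; 1/2; 1 } => simplest 29/128
BRRRBBBRR: Left { 0; 1/8; 3/16; 7/32 }, Right { 29/128; 15/64; 1/4; 1/2; 1 } => simplest 57/256
BRRRBBBRRR: Left { 0; 1/8; 3/16; 7/32 }, Right { 57/256; 29/128; 15/64; 1/4; 1/2; 1 } => simplest 113/512
BRRRBBBRRRB: Left { 0; 1/8; 3/16; 7/32; 113/512 }, Right { 57/256; 29/128; 15/64; 1/4; 1/2; 1 } => simplest 227/1024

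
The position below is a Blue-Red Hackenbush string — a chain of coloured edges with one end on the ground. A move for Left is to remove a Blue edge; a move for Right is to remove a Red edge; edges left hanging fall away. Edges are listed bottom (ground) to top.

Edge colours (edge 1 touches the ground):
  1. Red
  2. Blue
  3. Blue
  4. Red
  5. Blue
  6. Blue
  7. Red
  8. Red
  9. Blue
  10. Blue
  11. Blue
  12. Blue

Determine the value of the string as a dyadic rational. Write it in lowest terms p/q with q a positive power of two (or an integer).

-609/2048

R: Left {  }, Right { 0 } — simplest -1
RB: Left { -1 }, Right { 0 } — simplest -1/2
RBB: Left { -1; -1/2 }, Right { 0 } — simplest -1/4
RBBR: Left { -1; -1/2 }, Right { -1/4; 0 } — simplest -3/8
RBBRB: Left { -1; -1/2; -3/8 }, Right { -1/4; 0 } — simplest -5/16
RBBRBB: Left { -1; -1/2; -3/8; -5/16 }, Right { -1/4; 0 } — simplest -9/32
RBBRBBR: Left { -1; -1/2; -3/8; -5/16 }, Right { -9/32; -1/4; 0 } — simplest -19/64
RBBRBBRR: Left { -1; -1/2; -3/8; -5/16 }, Right { -19/64; -9/32; -1/4; 0 } — simplest -39/128
RBBRBBRRB: Left { -1; -1/2; -3/8; -5/16; -39/128 }, Right { -19/64; -9/32; -1/4; 0 } — simplest -77/256
RBBRBBRRBB: Left { -1; -1/2; -3/8; -5/16; -39/128; -77/256 }, Right { -19/64; -9/32; -1/4; 0 } — simplest -153/512
RBBRBBRRBBB: Left { -1; -1/2; -3/8; -5/16; -39/128; -77/256; -153/512 }, Right { -19/64; -9/32; -1/4; 0 } — simplest -305/1024
RBBRBBRRBBBB: Left { -1; -1/2; -3/8; -5/16; -39/128; -77/256; -153/512; -305/1024 }, Right { -19/64; -9/32; -1/4; 0 } — simplest -609/2048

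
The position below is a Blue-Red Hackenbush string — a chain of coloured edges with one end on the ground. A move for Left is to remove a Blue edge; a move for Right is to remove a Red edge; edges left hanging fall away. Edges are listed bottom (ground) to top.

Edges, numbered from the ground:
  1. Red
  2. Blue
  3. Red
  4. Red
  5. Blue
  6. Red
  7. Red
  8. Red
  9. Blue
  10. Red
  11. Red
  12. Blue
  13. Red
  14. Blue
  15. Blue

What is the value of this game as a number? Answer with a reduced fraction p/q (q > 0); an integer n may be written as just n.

-14185/16384

Build value(s[:k]) for k = 1..15, string s = Red Blue Red Red Blue Red Red Red Blue Red Red Blue Red Blue Blue.
1 of 15 · R · max L −∞ · min R 0 ⇒ -1
2 of 15 · RB · max L -1 · min R 0 ⇒ -1/2
3 of 15 · RBR · max L -1 · min R -1/2 ⇒ -3/4
4 of 15 · RBRR · max L -1 · min R -3/4 ⇒ -7/8
5 of 15 · RBRRB · max L -7/8 · min R -3/4 ⇒ -13/16
6 of 15 · RBRRBR · max L -7/8 · min R -13/16 ⇒ -27/32
7 of 15 · RBRRBRR · max L -7/8 · min R -27/32 ⇒ -55/64
8 of 15 · RBRRBRRR · max L -7/8 · min R -55/64 ⇒ -111/128
9 of 15 · RBRRBRRRB · max L -111/128 · min R -55/64 ⇒ -221/256
10 of 15 · RBRRBRRRBR · max L -111/128 · min R -221/256 ⇒ -443/512
11 of 15 · RBRRBRRRBRR · max L -111/128 · min R -443/512 ⇒ -887/1024
12 of 15 · RBRRBRRRBRRB · max L -887/1024 · min R -443/512 ⇒ -1773/2048
13 of 15 · RBRRBRRRBRRBR · max L -887/1024 · min R -1773/2048 ⇒ -3547/4096
14 of 15 · RBRRBRRRBRRBRB · max L -3547/4096 · min R -1773/2048 ⇒ -7093/8192
15 of 15 · RBRRBRRRBRRBRBB · max L -7093/8192 · min R -1773/2048 ⇒ -14185/16384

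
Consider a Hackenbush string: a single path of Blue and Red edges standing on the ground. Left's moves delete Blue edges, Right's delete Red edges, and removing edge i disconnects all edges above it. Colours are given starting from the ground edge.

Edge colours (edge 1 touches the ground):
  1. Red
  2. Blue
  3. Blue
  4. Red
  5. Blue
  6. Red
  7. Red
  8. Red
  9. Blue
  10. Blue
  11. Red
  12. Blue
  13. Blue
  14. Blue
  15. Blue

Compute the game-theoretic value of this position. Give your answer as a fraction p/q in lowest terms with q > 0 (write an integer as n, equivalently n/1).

Prefix values for Red Blue Blue Red Blue Red Red Red Blue Blue Red Blue Blue Blue Blue via {L|R} + simplicity:
R: Left { (no moves) }, Right { 0 } gives simplest -1
RB: Left { -1 }, Right { 0 } gives simplest -1/2
RBB: Left { -1 -1/2 }, Right { 0 } gives simplest -1/4
RBBR: Left { -1 -1/2 }, Right { -1/4 0 } gives simplest -3/8
RBBRB: Left { -1 -1/2 -3/8 }, Right { -1/4 0 } gives simplest -5/16
RBBRBR: Left { -1 -1/2 -3/8 }, Right { -5/16 -1/4 0 } gives simplest -11/32
RBBRBRR: Left { -1 -1/2 -3/8 }, Right { -11/32 -5/16 -1/4 0 } gives simplest -23/64
RBBRBRRR: Left { -1 -1/2 -3/8 }, Right { -23/64 -11/32 -5/16 -1/4 0 } gives simplest -47/128
RBBRBRRRB: Left { -1 -1/2 -3/8 -47/128 }, Right { -23/64 -11/32 -5/16 -1/4 0 } gives simplest -93/256
RBBRBRRRBB: Left { -1 -1/2 -3/8 -47/128 -93/256 }, Right { -23/64 -11/32 -5/16 -1/4 0 } gives simplest -185/512
RBBRBRRRBBR: Left { -1 -1/2 -3/8 -47/128 -93/256 }, Right { -185/512 -23/64 -11/32 -5/16 -1/4 0 } gives simplest -371/1024
RBBRBRRRBBRB: Left { -1 -1/2 -3/8 -47/128 -93/256 -371/1024 }, Right { -185/512 -23/64 -11/32 -5/16 -1/4 0 } gives simplest -741/2048
RBBRBRRRBBRBB: Left { -1 -1/2 -3/8 -47/128 -93/256 -371/1024 -741/2048 }, Right { -185/512 -23/64 -11/32 -5/16 -1/4 0 } gives simplest -1481/4096
RBBRBRRRBBRBBB: Left { -1 -1/2 -3/8 -47/128 -93/256 -371/1024 -741/2048 -1481/4096 }, Right { -185/512 -23/64 -11/32 -5/16 -1/4 0 } gives simplest -2961/8192
RBBRBRRRBBRBBBB: Left { -1 -1/2 -3/8 -47/128 -93/256 -371/1024 -741/2048 -1481/4096 -2961/8192 }, Right { -185/512 -23/64 -11/32 -5/16 -1/4 0 } gives simplest -5921/16384

-5921/16384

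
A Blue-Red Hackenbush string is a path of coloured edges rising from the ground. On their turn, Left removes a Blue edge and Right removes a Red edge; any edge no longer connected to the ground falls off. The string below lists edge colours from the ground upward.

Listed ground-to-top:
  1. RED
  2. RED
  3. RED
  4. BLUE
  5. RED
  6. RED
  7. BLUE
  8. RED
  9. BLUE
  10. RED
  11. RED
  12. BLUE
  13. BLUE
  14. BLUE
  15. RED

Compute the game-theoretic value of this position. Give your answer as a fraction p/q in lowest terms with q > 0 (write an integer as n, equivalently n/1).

-11619/4096

edge 1 of 15 (RED): { (no moves) | 0 } — -1
edge 2 of 15 (RED): { (no moves) | -1,0 } — -2
edge 3 of 15 (RED): { (no moves) | -2,-1,0 } — -3
edge 4 of 15 (BLUE): { -3 | -2,-1,0 } — -5/2
edge 5 of 15 (RED): { -3 | -5/2,-2,-1,0 } — -11/4
edge 6 of 15 (RED): { -3 | -11/4,-5/2,-2,-1,0 } — -23/8
edge 7 of 15 (BLUE): { -3,-23/8 | -11/4,-5/2,-2,-1,0 } — -45/16
edge 8 of 15 (RED): { -3,-23/8 | -45/16,-11/4,-5/2,-2,-1,0 } — -91/32
edge 9 of 15 (BLUE): { -3,-23/8,-91/32 | -45/16,-11/4,-5/2,-2,-1,0 } — -181/64
edge 10 of 15 (RED): { -3,-23/8,-91/32 | -181/64,-45/16,-11/4,-5/2,-2,-1,0 } — -363/128
edge 11 of 15 (RED): { -3,-23/8,-91/32 | -363/128,-181/64,-45/16,-11/4,-5/2,-2,-1,0 } — -727/256
edge 12 of 15 (BLUE): { -3,-23/8,-91/32,-727/256 | -363/128,-181/64,-45/16,-11/4,-5/2,-2,-1,0 } — -1453/512
edge 13 of 15 (BLUE): { -3,-23/8,-91/32,-727/256,-1453/512 | -363/128,-181/64,-45/16,-11/4,-5/2,-2,-1,0 } — -2905/1024
edge 14 of 15 (BLUE): { -3,-23/8,-91/32,-727/256,-1453/512,-2905/1024 | -363/128,-181/64,-45/16,-11/4,-5/2,-2,-1,0 } — -5809/2048
edge 15 of 15 (RED): { -3,-23/8,-91/32,-727/256,-1453/512,-2905/1024 | -5809/2048,-363/128,-181/64,-45/16,-11/4,-5/2,-2,-1,0 } — -11619/4096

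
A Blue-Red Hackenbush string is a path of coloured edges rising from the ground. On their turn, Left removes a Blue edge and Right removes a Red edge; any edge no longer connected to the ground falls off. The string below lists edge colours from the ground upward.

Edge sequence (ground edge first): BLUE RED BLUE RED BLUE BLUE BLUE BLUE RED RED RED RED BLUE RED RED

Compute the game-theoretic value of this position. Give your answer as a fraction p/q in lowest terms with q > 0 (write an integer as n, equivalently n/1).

B: Left { 0 }, Right { ∅ } = simplest 1
BR: Left { 0 }, Right { 1 } = simplest 1/2
BRB: Left { 0 1/2 }, Right { 1 } = simplest 3/4
BRBR: Left { 0 1/2 }, Right { 3/4 1 } = simplest 5/8
BRBRB: Left { 0 1/2 5/8 }, Right { 3/4 1 } = simplest 11/16
BRBRBB: Left { 0 1/2 5/8 11/16 }, Right { 3/4 1 } = simplest 23/32
BRBRBBB: Left { 0 1/2 5/8 11/16 23/32 }, Right { 3/4 1 } = simplest 47/64
BRBRBBBB: Left { 0 1/2 5/8 11/16 23/32 47/64 }, Right { 3/4 1 } = simplest 95/128
BRBRBBBBR: Left { 0 1/2 5/8 11/16 23/32 47/64 }, Right { 95/128 3/4 1 } = simplest 189/256
BRBRBBBBRR: Left { 0 1/2 5/8 11/16 23/32 47/64 }, Right { 189/256 95/128 3/4 1 } = simplest 377/512
BRBRBBBBRRR: Left { 0 1/2 5/8 11/16 23/32 47/64 }, Right { 377/512 189/256 95/128 3/4 1 } = simplest 753/1024
BRBRBBBBRRRR: Left { 0 1/2 5/8 11/16 23/32 47/64 }, Right { 753/1024 377/512 189/256 95/128 3/4 1 } = simplest 1505/2048
BRBRBBBBRRRRB: Left { 0 1/2 5/8 11/16 23/32 47/64 1505/2048 }, Right { 753/1024 377/512 189/256 95/128 3/4 1 } = simplest 3011/4096
BRBRBBBBRRRRBR: Left { 0 1/2 5/8 11/16 23/32 47/64 1505/2048 }, Right { 3011/4096 753/1024 377/512 189/256 95/128 3/4 1 } = simplest 6021/8192
BRBRBBBBRRRRBRR: Left { 0 1/2 5/8 11/16 23/32 47/64 1505/2048 }, Right { 6021/8192 3011/4096 753/1024 377/512 189/256 95/128 3/4 1 } = simplest 12041/16384

12041/16384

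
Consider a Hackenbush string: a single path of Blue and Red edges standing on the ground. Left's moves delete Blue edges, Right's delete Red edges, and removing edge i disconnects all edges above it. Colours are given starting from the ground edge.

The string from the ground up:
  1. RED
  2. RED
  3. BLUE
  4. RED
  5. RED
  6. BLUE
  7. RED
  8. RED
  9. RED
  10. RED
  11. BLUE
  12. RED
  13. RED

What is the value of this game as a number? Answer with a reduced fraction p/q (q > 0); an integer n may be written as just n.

-3831/2048

Build g(s[:k]) for k = 1..13, string s = RED RED BLUE RED RED BLUE RED RED RED RED BLUE RED RED.
g_1 [R]  L=[·]  R=[0]  ⇒ -1
g_2 [RR]  L=[·]  R=[-1,0]  ⇒ -2
g_3 [RRB]  L=[-2]  R=[-1,0]  ⇒ -3/2
g_4 [RRBR]  L=[-2]  R=[-3/2,-1,0]  ⇒ -7/4
g_5 [RRBRR]  L=[-2]  R=[-7/4,-3/2,-1,0]  ⇒ -15/8
g_6 [RRBRRB]  L=[-2,-15/8]  R=[-7/4,-3/2,-1,0]  ⇒ -29/16
g_7 [RRBRRBR]  L=[-2,-15/8]  R=[-29/16,-7/4,-3/2,-1,0]  ⇒ -59/32
g_8 [RRBRRBRR]  L=[-2,-15/8]  R=[-59/32,-29/16,-7/4,-3/2,-1,0]  ⇒ -119/64
g_9 [RRBRRBRRR]  L=[-2,-15/8]  R=[-119/64,-59/32,-29/16,-7/4,-3/2,-1,0]  ⇒ -239/128
g_10 [RRBRRBRRRR]  L=[-2,-15/8]  R=[-239/128,-119/64,-59/32,-29/16,-7/4,-3/2,-1,0]  ⇒ -479/256
g_11 [RRBRRBRRRRB]  L=[-2,-15/8,-479/256]  R=[-239/128,-119/64,-59/32,-29/16,-7/4,-3/2,-1,0]  ⇒ -957/512
g_12 [RRBRRBRRRRBR]  L=[-2,-15/8,-479/256]  R=[-957/512,-239/128,-119/64,-59/32,-29/16,-7/4,-3/2,-1,0]  ⇒ -1915/1024
g_13 [RRBRRBRRRRBRR]  L=[-2,-15/8,-479/256]  R=[-1915/1024,-957/512,-239/128,-119/64,-59/32,-29/16,-7/4,-3/2,-1,0]  ⇒ -3831/2048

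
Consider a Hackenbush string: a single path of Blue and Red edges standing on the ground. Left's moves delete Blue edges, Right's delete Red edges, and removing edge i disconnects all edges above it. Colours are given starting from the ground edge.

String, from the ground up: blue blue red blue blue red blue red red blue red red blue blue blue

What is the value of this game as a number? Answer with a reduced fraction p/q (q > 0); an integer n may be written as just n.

value(b) = { 0 |  } -> 1
value(bb) = { 0; 1 |  } -> 2
value(bbr) = { 0; 1 | 2 } -> 3/2
value(bbrb) = { 0; 1; 3/2 | 2 } -> 7/4
value(bbrbb) = { 0; 1; 3/2; 7/4 | 2 } -> 15/8
value(bbrbbr) = { 0; 1; 3/2; 7/4 | 15/8; 2 } -> 29/16
value(bbrbbrb) = { 0; 1; 3/2; 7/4; 29/16 | 15/8; 2 } -> 59/32
value(bbrbbrbr) = { 0; 1; 3/2; 7/4; 29/16 | 59/32; 15/8; 2 } -> 117/64
value(bbrbbrbrr) = { 0; 1; 3/2; 7/4; 29/16 | 117/64; 59/32; 15/8; 2 } -> 233/128
value(bbrbbrbrrb) = { 0; 1; 3/2; 7/4; 29/16; 233/128 | 117/64; 59/32; 15/8; 2 } -> 467/256
value(bbrbbrbrrbr) = { 0; 1; 3/2; 7/4; 29/16; 233/128 | 467/256; 117/64; 59/32; 15/8; 2 } -> 933/512
value(bbrbbrbrrbrr) = { 0; 1; 3/2; 7/4; 29/16; 233/128 | 933/512; 467/256; 117/64; 59/32; 15/8; 2 } -> 1865/1024
value(bbrbbrbrrbrrb) = { 0; 1; 3/2; 7/4; 29/16; 233/128; 1865/1024 | 933/512; 467/256; 117/64; 59/32; 15/8; 2 } -> 3731/2048
value(bbrbbrbrrbrrbb) = { 0; 1; 3/2; 7/4; 29/16; 233/128; 1865/1024; 3731/2048 | 933/512; 467/256; 117/64; 59/32; 15/8; 2 } -> 7463/4096
value(bbrbbrbrrbrrbbb) = { 0; 1; 3/2; 7/4; 29/16; 233/128; 1865/1024; 3731/2048; 7463/4096 | 933/512; 467/256; 117/64; 59/32; 15/8; 2 } -> 14927/8192

14927/8192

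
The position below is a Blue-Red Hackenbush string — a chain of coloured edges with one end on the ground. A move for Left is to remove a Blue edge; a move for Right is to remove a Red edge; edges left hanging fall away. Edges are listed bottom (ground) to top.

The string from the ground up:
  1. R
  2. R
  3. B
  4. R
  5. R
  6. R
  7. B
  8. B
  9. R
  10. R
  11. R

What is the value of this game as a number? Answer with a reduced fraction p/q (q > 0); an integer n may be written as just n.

-975/512

Build value(s[:k]) for k = 1..11, string s = R R B R R R B B R R R.
R: Left { none }, Right { 0 } gives simplest -1
RR: Left { none }, Right { -1; 0 } gives simplest -2
RRB: Left { -2 }, Right { -1; 0 } gives simplest -3/2
RRBR: Left { -2 }, Right { -3/2; -1; 0 } gives simplest -7/4
RRBRR: Left { -2 }, Right { -7/4; -3/2; -1; 0 } gives simplest -15/8
RRBRRR: Left { -2 }, Right { -15/8; -7/4; -3/2; -1; 0 } gives simplest -31/16
RRBRRRB: Left { -2; -31/16 }, Right { -15/8; -7/4; -3/2; -1; 0 } gives simplest -61/32
RRBRRRBB: Left { -2; -31/16; -61/32 }, Right { -15/8; -7/4; -3/2; -1; 0 } gives simplest -121/64
RRBRRRBBR: Left { -2; -31/16; -61/32 }, Right { -121/64; -15/8; -7/4; -3/2; -1; 0 } gives simplest -243/128
RRBRRRBBRR: Left { -2; -31/16; -61/32 }, Right { -243/128; -121/64; -15/8; -7/4; -3/2; -1; 0 } gives simplest -487/256
RRBRRRBBRRR: Left { -2; -31/16; -61/32 }, Right { -487/256; -243/128; -121/64; -15/8; -7/4; -3/2; -1; 0 } gives simplest -975/512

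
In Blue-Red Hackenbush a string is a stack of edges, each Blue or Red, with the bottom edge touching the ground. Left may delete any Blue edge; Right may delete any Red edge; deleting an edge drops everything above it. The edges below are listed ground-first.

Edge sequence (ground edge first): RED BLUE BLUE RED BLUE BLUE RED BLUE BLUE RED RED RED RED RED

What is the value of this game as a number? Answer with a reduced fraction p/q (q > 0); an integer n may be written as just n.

Build G(s[:k]) for k = 1..14, string s = RED BLUE BLUE RED BLUE BLUE RED BLUE BLUE RED RED RED RED RED.
G_1 [R]  L=[∅]  R=[0]  — -1
G_2 [RB]  L=[-1]  R=[0]  — -1/2
G_3 [RBB]  L=[-1; -1/2]  R=[0]  — -1/4
G_4 [RBBR]  L=[-1; -1/2]  R=[-1/4; 0]  — -3/8
G_5 [RBBRB]  L=[-1; -1/2; -3/8]  R=[-1/4; 0]  — -5/16
G_6 [RBBRBB]  L=[-1; -1/2; -3/8; -5/16]  R=[-1/4; 0]  — -9/32
G_7 [RBBRBBR]  L=[-1; -1/2; -3/8; -5/16]  R=[-9/32; -1/4; 0]  — -19/64
G_8 [RBBRBBRB]  L=[-1; -1/2; -3/8; -5/16; -19/64]  R=[-9/32; -1/4; 0]  — -37/128
G_9 [RBBRBBRBB]  L=[-1; -1/2; -3/8; -5/16; -19/64; -37/128]  R=[-9/32; -1/4; 0]  — -73/256
G_10 [RBBRBBRBBR]  L=[-1; -1/2; -3/8; -5/16; -19/64; -37/128]  R=[-73/256; -9/32; -1/4; 0]  — -147/512
G_11 [RBBRBBRBBRR]  L=[-1; -1/2; -3/8; -5/16; -19/64; -37/128]  R=[-147/512; -73/256; -9/32; -1/4; 0]  — -295/1024
G_12 [RBBRBBRBBRRR]  L=[-1; -1/2; -3/8; -5/16; -19/64; -37/128]  R=[-295/1024; -147/512; -73/256; -9/32; -1/4; 0]  — -591/2048
G_13 [RBBRBBRBBRRRR]  L=[-1; -1/2; -3/8; -5/16; -19/64; -37/128]  R=[-591/2048; -295/1024; -147/512; -73/256; -9/32; -1/4; 0]  — -1183/4096
G_14 [RBBRBBRBBRRRRR]  L=[-1; -1/2; -3/8; -5/16; -19/64; -37/128]  R=[-1183/4096; -591/2048; -295/1024; -147/512; -73/256; -9/32; -1/4; 0]  — -2367/8192

-2367/8192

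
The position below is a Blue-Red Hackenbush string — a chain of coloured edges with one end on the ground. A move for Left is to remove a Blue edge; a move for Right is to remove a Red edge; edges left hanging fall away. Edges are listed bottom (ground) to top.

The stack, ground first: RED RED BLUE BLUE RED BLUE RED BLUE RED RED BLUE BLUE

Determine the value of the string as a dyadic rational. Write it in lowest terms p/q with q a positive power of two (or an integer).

edge 1 of 12 (RED): { (no moves) | 0 } => -1
edge 2 of 12 (RED): { (no moves) | -1 0 } => -2
edge 3 of 12 (BLUE): { -2 | -1 0 } => -3/2
edge 4 of 12 (BLUE): { -2 -3/2 | -1 0 } => -5/4
edge 5 of 12 (RED): { -2 -3/2 | -5/4 -1 0 } => -11/8
edge 6 of 12 (BLUE): { -2 -3/2 -11/8 | -5/4 -1 0 } => -21/16
edge 7 of 12 (RED): { -2 -3/2 -11/8 | -21/16 -5/4 -1 0 } => -43/32
edge 8 of 12 (BLUE): { -2 -3/2 -11/8 -43/32 | -21/16 -5/4 -1 0 } => -85/64
edge 9 of 12 (RED): { -2 -3/2 -11/8 -43/32 | -85/64 -21/16 -5/4 -1 0 } => -171/128
edge 10 of 12 (RED): { -2 -3/2 -11/8 -43/32 | -171/128 -85/64 -21/16 -5/4 -1 0 } => -343/256
edge 11 of 12 (BLUE): { -2 -3/2 -11/8 -43/32 -343/256 | -171/128 -85/64 -21/16 -5/4 -1 0 } => -685/512
edge 12 of 12 (BLUE): { -2 -3/2 -11/8 -43/32 -343/256 -685/512 | -171/128 -85/64 -21/16 -5/4 -1 0 } => -1369/1024

-1369/1024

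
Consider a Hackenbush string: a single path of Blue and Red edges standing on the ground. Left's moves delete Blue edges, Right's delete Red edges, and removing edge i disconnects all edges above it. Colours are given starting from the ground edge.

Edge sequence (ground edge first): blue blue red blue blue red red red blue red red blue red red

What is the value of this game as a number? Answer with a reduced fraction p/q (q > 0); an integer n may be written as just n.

step 1: add blue to get b; options L={ 0 } R={ (no moves) } → 1
step 2: add blue to get bb; options L={ 0 1 } R={ (no moves) } → 2
step 3: add red to get bbr; options L={ 0 1 } R={ 2 } → 3/2
step 4: add blue to get bbrb; options L={ 0 1 3/2 } R={ 2 } → 7/4
step 5: add blue to get bbrbb; options L={ 0 1 3/2 7/4 } R={ 2 } → 15/8
step 6: add red to get bbrbbr; options L={ 0 1 3/2 7/4 } R={ 15/8 2 } → 29/16
step 7: add red to get bbrbbrr; options L={ 0 1 3/2 7/4 } R={ 29/16 15/8 2 } → 57/32
step 8: add red to get bbrbbrrr; options L={ 0 1 3/2 7/4 } R={ 57/32 29/16 15/8 2 } → 113/64
step 9: add blue to get bbrbbrrrb; options L={ 0 1 3/2 7/4 113/64 } R={ 57/32 29/16 15/8 2 } → 227/128
step 10: add red to get bbrbbrrrbr; options L={ 0 1 3/2 7/4 113/64 } R={ 227/128 57/32 29/16 15/8 2 } → 453/256
step 11: add red to get bbrbbrrrbrr; options L={ 0 1 3/2 7/4 113/64 } R={ 453/256 227/128 57/32 29/16 15/8 2 } → 905/512
step 12: add blue to get bbrbbrrrbrrb; options L={ 0 1 3/2 7/4 113/64 905/512 } R={ 453/256 227/128 57/32 29/16 15/8 2 } → 1811/1024
step 13: add red to get bbrbbrrrbrrbr; options L={ 0 1 3/2 7/4 113/64 905/512 } R={ 1811/1024 453/256 227/128 57/32 29/16 15/8 2 } → 3621/2048
step 14: add red to get bbrbbrrrbrrbrr; options L={ 0 1 3/2 7/4 113/64 905/512 } R={ 3621/2048 1811/1024 453/256 227/128 57/32 29/16 15/8 2 } → 7241/4096

7241/4096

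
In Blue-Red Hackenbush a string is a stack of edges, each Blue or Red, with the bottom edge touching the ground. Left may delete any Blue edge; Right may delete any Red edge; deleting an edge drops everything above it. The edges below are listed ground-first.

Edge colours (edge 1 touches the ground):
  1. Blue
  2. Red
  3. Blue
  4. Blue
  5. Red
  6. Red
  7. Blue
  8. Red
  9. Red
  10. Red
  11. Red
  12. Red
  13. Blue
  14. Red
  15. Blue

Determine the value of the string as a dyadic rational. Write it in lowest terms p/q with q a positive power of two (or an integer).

Build v(s[:k]) for k = 1..15, string s = Blue Red Blue Blue Red Red Blue Red Red Red Red Red Blue Red Blue.
1 of 15 · B · max L 0 · min R +∞ = 1
2 of 15 · BR · max L 0 · min R 1 = 1/2
3 of 15 · BRB · max L 1/2 · min R 1 = 3/4
4 of 15 · BRBB · max L 3/4 · min R 1 = 7/8
5 of 15 · BRBBR · max L 3/4 · min R 7/8 = 13/16
6 of 15 · BRBBRR · max L 3/4 · min R 13/16 = 25/32
7 of 15 · BRBBRRB · max L 25/32 · min R 13/16 = 51/64
8 of 15 · BRBBRRBR · max L 25/32 · min R 51/64 = 101/128
9 of 15 · BRBBRRBRR · max L 25/32 · min R 101/128 = 201/256
10 of 15 · BRBBRRBRRR · max L 25/32 · min R 201/256 = 401/512
11 of 15 · BRBBRRBRRRR · max L 25/32 · min R 401/512 = 801/1024
12 of 15 · BRBBRRBRRRRR · max L 25/32 · min R 801/1024 = 1601/2048
13 of 15 · BRBBRRBRRRRRB · max L 1601/2048 · min R 801/1024 = 3203/4096
14 of 15 · BRBBRRBRRRRRBR · max L 1601/2048 · min R 3203/4096 = 6405/8192
15 of 15 · BRBBRRBRRRRRBRB · max L 6405/8192 · min R 3203/4096 = 12811/16384

12811/16384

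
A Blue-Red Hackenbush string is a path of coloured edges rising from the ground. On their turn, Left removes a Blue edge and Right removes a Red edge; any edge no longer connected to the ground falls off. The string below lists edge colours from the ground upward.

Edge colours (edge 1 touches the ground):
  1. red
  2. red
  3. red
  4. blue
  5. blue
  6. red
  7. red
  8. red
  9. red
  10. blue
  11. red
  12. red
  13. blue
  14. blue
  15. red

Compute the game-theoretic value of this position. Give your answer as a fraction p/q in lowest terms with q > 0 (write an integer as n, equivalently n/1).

Build g(s[:k]) for k = 1..15, string s = red red red blue blue red red red red blue red red blue blue red.
1 of 15 · r · max L −∞ · min R 0 => -1
2 of 15 · rr · max L −∞ · min R -1 => -2
3 of 15 · rrr · max L −∞ · min R -2 => -3
4 of 15 · rrrb · max L -3 · min R -2 => -5/2
5 of 15 · rrrbb · max L -5/2 · min R -2 => -9/4
6 of 15 · rrrbbr · max L -5/2 · min R -9/4 => -19/8
7 of 15 · rrrbbrr · max L -5/2 · min R -19/8 => -39/16
8 of 15 · rrrbbrrr · max L -5/2 · min R -39/16 => -79/32
9 of 15 · rrrbbrrrr · max L -5/2 · min R -79/32 => -159/64
10 of 15 · rrrbbrrrrb · max L -159/64 · min R -79/32 => -317/128
11 of 15 · rrrbbrrrrbr · max L -159/64 · min R -317/128 => -635/256
12 of 15 · rrrbbrrrrbrr · max L -159/64 · min R -635/256 => -1271/512
13 of 15 · rrrbbrrrrbrrb · max L -1271/512 · min R -635/256 => -2541/1024
14 of 15 · rrrbbrrrrbrrbb · max L -2541/1024 · min R -635/256 => -5081/2048
15 of 15 · rrrbbrrrrbrrbbr · max L -2541/1024 · min R -5081/2048 => -10163/4096

-10163/4096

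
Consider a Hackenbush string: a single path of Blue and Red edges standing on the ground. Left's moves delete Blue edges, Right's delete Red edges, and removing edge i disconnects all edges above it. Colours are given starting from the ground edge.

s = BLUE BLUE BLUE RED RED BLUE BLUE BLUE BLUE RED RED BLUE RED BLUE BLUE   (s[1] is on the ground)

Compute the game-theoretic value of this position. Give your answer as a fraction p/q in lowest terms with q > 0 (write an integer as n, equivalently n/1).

10135/4096

G(B) = { 0 | · } so 1
G(BB) = { 0 1 | · } so 2
G(BBB) = { 0 1 2 | · } so 3
G(BBBR) = { 0 1 2 | 3 } so 5/2
G(BBBRR) = { 0 1 2 | 5/2 3 } so 9/4
G(BBBRRB) = { 0 1 2 9/4 | 5/2 3 } so 19/8
G(BBBRRBB) = { 0 1 2 9/4 19/8 | 5/2 3 } so 39/16
G(BBBRRBBB) = { 0 1 2 9/4 19/8 39/16 | 5/2 3 } so 79/32
G(BBBRRBBBB) = { 0 1 2 9/4 19/8 39/16 79/32 | 5/2 3 } so 159/64
G(BBBRRBBBBR) = { 0 1 2 9/4 19/8 39/16 79/32 | 159/64 5/2 3 } so 317/128
G(BBBRRBBBBRR) = { 0 1 2 9/4 19/8 39/16 79/32 | 317/128 159/64 5/2 3 } so 633/256
G(BBBRRBBBBRRB) = { 0 1 2 9/4 19/8 39/16 79/32 633/256 | 317/128 159/64 5/2 3 } so 1267/512
G(BBBRRBBBBRRBR) = { 0 1 2 9/4 19/8 39/16 79/32 633/256 | 1267/512 317/128 159/64 5/2 3 } so 2533/1024
G(BBBRRBBBBRRBRB) = { 0 1 2 9/4 19/8 39/16 79/32 633/256 2533/1024 | 1267/512 317/128 159/64 5/2 3 } so 5067/2048
G(BBBRRBBBBRRBRBB) = { 0 1 2 9/4 19/8 39/16 79/32 633/256 2533/1024 5067/2048 | 1267/512 317/128 159/64 5/2 3 } so 10135/4096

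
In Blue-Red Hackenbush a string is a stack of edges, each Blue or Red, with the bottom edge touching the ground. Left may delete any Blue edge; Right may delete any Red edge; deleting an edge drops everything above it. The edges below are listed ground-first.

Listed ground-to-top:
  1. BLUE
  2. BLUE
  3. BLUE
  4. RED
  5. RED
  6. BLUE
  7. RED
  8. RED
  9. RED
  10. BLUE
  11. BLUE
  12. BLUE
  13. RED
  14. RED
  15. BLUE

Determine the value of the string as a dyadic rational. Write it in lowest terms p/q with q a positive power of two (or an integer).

G_1 [B]  L=[0]  R=[—]  = 1
G_2 [BB]  L=[0,1]  R=[—]  = 2
G_3 [BBB]  L=[0,1,2]  R=[—]  = 3
G_4 [BBBR]  L=[0,1,2]  R=[3]  = 5/2
G_5 [BBBRR]  L=[0,1,2]  R=[5/2,3]  = 9/4
G_6 [BBBRRB]  L=[0,1,2,9/4]  R=[5/2,3]  = 19/8
G_7 [BBBRRBR]  L=[0,1,2,9/4]  R=[19/8,5/2,3]  = 37/16
G_8 [BBBRRBRR]  L=[0,1,2,9/4]  R=[37/16,19/8,5/2,3]  = 73/32
G_9 [BBBRRBRRR]  L=[0,1,2,9/4]  R=[73/32,37/16,19/8,5/2,3]  = 145/64
G_10 [BBBRRBRRRB]  L=[0,1,2,9/4,145/64]  R=[73/32,37/16,19/8,5/2,3]  = 291/128
G_11 [BBBRRBRRRBB]  L=[0,1,2,9/4,145/64,291/128]  R=[73/32,37/16,19/8,5/2,3]  = 583/256
G_12 [BBBRRBRRRBBB]  L=[0,1,2,9/4,145/64,291/128,583/256]  R=[73/32,37/16,19/8,5/2,3]  = 1167/512
G_13 [BBBRRBRRRBBBR]  L=[0,1,2,9/4,145/64,291/128,583/256]  R=[1167/512,73/32,37/16,19/8,5/2,3]  = 2333/1024
G_14 [BBBRRBRRRBBBRR]  L=[0,1,2,9/4,145/64,291/128,583/256]  R=[2333/1024,1167/512,73/32,37/16,19/8,5/2,3]  = 4665/2048
G_15 [BBBRRBRRRBBBRRB]  L=[0,1,2,9/4,145/64,291/128,583/256,4665/2048]  R=[2333/1024,1167/512,73/32,37/16,19/8,5/2,3]  = 9331/4096

9331/4096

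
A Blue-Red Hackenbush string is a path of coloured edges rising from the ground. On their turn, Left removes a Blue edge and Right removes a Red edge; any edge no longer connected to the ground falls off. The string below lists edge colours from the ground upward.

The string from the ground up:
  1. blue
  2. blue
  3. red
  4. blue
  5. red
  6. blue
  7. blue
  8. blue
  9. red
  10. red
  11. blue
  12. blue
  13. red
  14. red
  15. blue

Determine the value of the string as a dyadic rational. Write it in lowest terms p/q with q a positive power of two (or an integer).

value_1 [b]  L=[0]  R=[—]  = 1
value_2 [bb]  L=[0, 1]  R=[—]  = 2
value_3 [bbr]  L=[0, 1]  R=[2]  = 3/2
value_4 [bbrb]  L=[0, 1, 3/2]  R=[2]  = 7/4
value_5 [bbrbr]  L=[0, 1, 3/2]  R=[7/4, 2]  = 13/8
value_6 [bbrbrb]  L=[0, 1, 3/2, 13/8]  R=[7/4, 2]  = 27/16
value_7 [bbrbrbb]  L=[0, 1, 3/2, 13/8, 27/16]  R=[7/4, 2]  = 55/32
value_8 [bbrbrbbb]  L=[0, 1, 3/2, 13/8, 27/16, 55/32]  R=[7/4, 2]  = 111/64
value_9 [bbrbrbbbr]  L=[0, 1, 3/2, 13/8, 27/16, 55/32]  R=[111/64, 7/4, 2]  = 221/128
value_10 [bbrbrbbbrr]  L=[0, 1, 3/2, 13/8, 27/16, 55/32]  R=[221/128, 111/64, 7/4, 2]  = 441/256
value_11 [bbrbrbbbrrb]  L=[0, 1, 3/2, 13/8, 27/16, 55/32, 441/256]  R=[221/128, 111/64, 7/4, 2]  = 883/512
value_12 [bbrbrbbbrrbb]  L=[0, 1, 3/2, 13/8, 27/16, 55/32, 441/256, 883/512]  R=[221/128, 111/64, 7/4, 2]  = 1767/1024
value_13 [bbrbrbbbrrbbr]  L=[0, 1, 3/2, 13/8, 27/16, 55/32, 441/256, 883/512]  R=[1767/1024, 221/128, 111/64, 7/4, 2]  = 3533/2048
value_14 [bbrbrbbbrrbbrr]  L=[0, 1, 3/2, 13/8, 27/16, 55/32, 441/256, 883/512]  R=[3533/2048, 1767/1024, 221/128, 111/64, 7/4, 2]  = 7065/4096
value_15 [bbrbrbbbrrbbrrb]  L=[0, 1, 3/2, 13/8, 27/16, 55/32, 441/256, 883/512, 7065/4096]  R=[3533/2048, 1767/1024, 221/128, 111/64, 7/4, 2]  = 14131/8192

14131/8192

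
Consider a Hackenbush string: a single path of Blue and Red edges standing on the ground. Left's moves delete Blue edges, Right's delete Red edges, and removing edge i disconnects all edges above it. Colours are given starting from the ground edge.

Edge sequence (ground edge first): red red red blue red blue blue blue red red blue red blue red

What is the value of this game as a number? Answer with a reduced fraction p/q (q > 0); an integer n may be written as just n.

val(r) = { ∅ | 0 } so -1
val(rr) = { ∅ | -1, 0 } so -2
val(rrr) = { ∅ | -2, -1, 0 } so -3
val(rrrb) = { -3 | -2, -1, 0 } so -5/2
val(rrrbr) = { -3 | -5/2, -2, -1, 0 } so -11/4
val(rrrbrb) = { -3, -11/4 | -5/2, -2, -1, 0 } so -21/8
val(rrrbrbb) = { -3, -11/4, -21/8 | -5/2, -2, -1, 0 } so -41/16
val(rrrbrbbb) = { -3, -11/4, -21/8, -41/16 | -5/2, -2, -1, 0 } so -81/32
val(rrrbrbbbr) = { -3, -11/4, -21/8, -41/16 | -81/32, -5/2, -2, -1, 0 } so -163/64
val(rrrbrbbbrr) = { -3, -11/4, -21/8, -41/16 | -163/64, -81/32, -5/2, -2, -1, 0 } so -327/128
val(rrrbrbbbrrb) = { -3, -11/4, -21/8, -41/16, -327/128 | -163/64, -81/32, -5/2, -2, -1, 0 } so -653/256
val(rrrbrbbbrrbr) = { -3, -11/4, -21/8, -41/16, -327/128 | -653/256, -163/64, -81/32, -5/2, -2, -1, 0 } so -1307/512
val(rrrbrbbbrrbrb) = { -3, -11/4, -21/8, -41/16, -327/128, -1307/512 | -653/256, -163/64, -81/32, -5/2, -2, -1, 0 } so -2613/1024
val(rrrbrbbbrrbrbr) = { -3, -11/4, -21/8, -41/16, -327/128, -1307/512 | -2613/1024, -653/256, -163/64, -81/32, -5/2, -2, -1, 0 } so -5227/2048

-5227/2048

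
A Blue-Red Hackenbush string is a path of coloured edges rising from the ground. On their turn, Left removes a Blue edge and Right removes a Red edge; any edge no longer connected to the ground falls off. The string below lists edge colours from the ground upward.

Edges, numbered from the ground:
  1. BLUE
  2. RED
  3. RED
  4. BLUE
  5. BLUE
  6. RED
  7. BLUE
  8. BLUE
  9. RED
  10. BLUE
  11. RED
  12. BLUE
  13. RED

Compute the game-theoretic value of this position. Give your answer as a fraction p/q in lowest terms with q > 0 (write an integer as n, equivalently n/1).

edge 1 of 13 (BLUE): { 0 | — } ⇒ 1
edge 2 of 13 (RED): { 0 | 1 } ⇒ 1/2
edge 3 of 13 (RED): { 0 | 1/2,1 } ⇒ 1/4
edge 4 of 13 (BLUE): { 0,1/4 | 1/2,1 } ⇒ 3/8
edge 5 of 13 (BLUE): { 0,1/4,3/8 | 1/2,1 } ⇒ 7/16
edge 6 of 13 (RED): { 0,1/4,3/8 | 7/16,1/2,1 } ⇒ 13/32
edge 7 of 13 (BLUE): { 0,1/4,3/8,13/32 | 7/16,1/2,1 } ⇒ 27/64
edge 8 of 13 (BLUE): { 0,1/4,3/8,13/32,27/64 | 7/16,1/2,1 } ⇒ 55/128
edge 9 of 13 (RED): { 0,1/4,3/8,13/32,27/64 | 55/128,7/16,1/2,1 } ⇒ 109/256
edge 10 of 13 (BLUE): { 0,1/4,3/8,13/32,27/64,109/256 | 55/128,7/16,1/2,1 } ⇒ 219/512
edge 11 of 13 (RED): { 0,1/4,3/8,13/32,27/64,109/256 | 219/512,55/128,7/16,1/2,1 } ⇒ 437/1024
edge 12 of 13 (BLUE): { 0,1/4,3/8,13/32,27/64,109/256,437/1024 | 219/512,55/128,7/16,1/2,1 } ⇒ 875/2048
edge 13 of 13 (RED): { 0,1/4,3/8,13/32,27/64,109/256,437/1024 | 875/2048,219/512,55/128,7/16,1/2,1 } ⇒ 1749/4096

1749/4096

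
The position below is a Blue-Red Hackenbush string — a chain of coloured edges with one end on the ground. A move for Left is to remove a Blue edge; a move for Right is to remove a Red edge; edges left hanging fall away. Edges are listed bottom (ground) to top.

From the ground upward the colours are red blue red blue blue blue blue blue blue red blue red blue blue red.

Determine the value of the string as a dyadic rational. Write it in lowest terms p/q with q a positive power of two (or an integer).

-8275/16384

Prefix values for red blue red blue blue blue blue blue blue red blue red blue blue red via {L|R} + simplicity:
value_1 [r]  L=[(no moves)]  R=[0]  ⇒ -1
value_2 [rb]  L=[-1]  R=[0]  ⇒ -1/2
value_3 [rbr]  L=[-1]  R=[-1/2,0]  ⇒ -3/4
value_4 [rbrb]  L=[-1,-3/4]  R=[-1/2,0]  ⇒ -5/8
value_5 [rbrbb]  L=[-1,-3/4,-5/8]  R=[-1/2,0]  ⇒ -9/16
value_6 [rbrbbb]  L=[-1,-3/4,-5/8,-9/16]  R=[-1/2,0]  ⇒ -17/32
value_7 [rbrbbbb]  L=[-1,-3/4,-5/8,-9/16,-17/32]  R=[-1/2,0]  ⇒ -33/64
value_8 [rbrbbbbb]  L=[-1,-3/4,-5/8,-9/16,-17/32,-33/64]  R=[-1/2,0]  ⇒ -65/128
value_9 [rbrbbbbbb]  L=[-1,-3/4,-5/8,-9/16,-17/32,-33/64,-65/128]  R=[-1/2,0]  ⇒ -129/256
value_10 [rbrbbbbbbr]  L=[-1,-3/4,-5/8,-9/16,-17/32,-33/64,-65/128]  R=[-129/256,-1/2,0]  ⇒ -259/512
value_11 [rbrbbbbbbrb]  L=[-1,-3/4,-5/8,-9/16,-17/32,-33/64,-65/128,-259/512]  R=[-129/256,-1/2,0]  ⇒ -517/1024
value_12 [rbrbbbbbbrbr]  L=[-1,-3/4,-5/8,-9/16,-17/32,-33/64,-65/128,-259/512]  R=[-517/1024,-129/256,-1/2,0]  ⇒ -1035/2048
value_13 [rbrbbbbbbrbrb]  L=[-1,-3/4,-5/8,-9/16,-17/32,-33/64,-65/128,-259/512,-1035/2048]  R=[-517/1024,-129/256,-1/2,0]  ⇒ -2069/4096
value_14 [rbrbbbbbbrbrbb]  L=[-1,-3/4,-5/8,-9/16,-17/32,-33/64,-65/128,-259/512,-1035/2048,-2069/4096]  R=[-517/1024,-129/256,-1/2,0]  ⇒ -4137/8192
value_15 [rbrbbbbbbrbrbbr]  L=[-1,-3/4,-5/8,-9/16,-17/32,-33/64,-65/128,-259/512,-1035/2048,-2069/4096]  R=[-4137/8192,-517/1024,-129/256,-1/2,0]  ⇒ -8275/16384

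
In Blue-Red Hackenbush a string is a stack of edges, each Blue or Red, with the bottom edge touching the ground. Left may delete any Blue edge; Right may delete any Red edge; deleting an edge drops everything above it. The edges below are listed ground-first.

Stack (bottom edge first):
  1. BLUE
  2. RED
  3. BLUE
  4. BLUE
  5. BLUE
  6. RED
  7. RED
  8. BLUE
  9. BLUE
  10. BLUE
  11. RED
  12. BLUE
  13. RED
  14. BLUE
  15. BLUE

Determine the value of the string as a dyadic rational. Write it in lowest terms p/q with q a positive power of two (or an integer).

Prefix values for BLUE RED BLUE BLUE BLUE RED RED BLUE BLUE BLUE RED BLUE RED BLUE BLUE via {L|R} + simplicity:
edge 1 of 15 (BLUE): { 0 |  } so 1
edge 2 of 15 (RED): { 0 | 1 } so 1/2
edge 3 of 15 (BLUE): { 0, 1/2 | 1 } so 3/4
edge 4 of 15 (BLUE): { 0, 1/2, 3/4 | 1 } so 7/8
edge 5 of 15 (BLUE): { 0, 1/2, 3/4, 7/8 | 1 } so 15/16
edge 6 of 15 (RED): { 0, 1/2, 3/4, 7/8 | 15/16, 1 } so 29/32
edge 7 of 15 (RED): { 0, 1/2, 3/4, 7/8 | 29/32, 15/16, 1 } so 57/64
edge 8 of 15 (BLUE): { 0, 1/2, 3/4, 7/8, 57/64 | 29/32, 15/16, 1 } so 115/128
edge 9 of 15 (BLUE): { 0, 1/2, 3/4, 7/8, 57/64, 115/128 | 29/32, 15/16, 1 } so 231/256
edge 10 of 15 (BLUE): { 0, 1/2, 3/4, 7/8, 57/64, 115/128, 231/256 | 29/32, 15/16, 1 } so 463/512
edge 11 of 15 (RED): { 0, 1/2, 3/4, 7/8, 57/64, 115/128, 231/256 | 463/512, 29/32, 15/16, 1 } so 925/1024
edge 12 of 15 (BLUE): { 0, 1/2, 3/4, 7/8, 57/64, 115/128, 231/256, 925/1024 | 463/512, 29/32, 15/16, 1 } so 1851/2048
edge 13 of 15 (RED): { 0, 1/2, 3/4, 7/8, 57/64, 115/128, 231/256, 925/1024 | 1851/2048, 463/512, 29/32, 15/16, 1 } so 3701/4096
edge 14 of 15 (BLUE): { 0, 1/2, 3/4, 7/8, 57/64, 115/128, 231/256, 925/1024, 3701/4096 | 1851/2048, 463/512, 29/32, 15/16, 1 } so 7403/8192
edge 15 of 15 (BLUE): { 0, 1/2, 3/4, 7/8, 57/64, 115/128, 231/256, 925/1024, 3701/4096, 7403/8192 | 1851/2048, 463/512, 29/32, 15/16, 1 } so 14807/16384

14807/16384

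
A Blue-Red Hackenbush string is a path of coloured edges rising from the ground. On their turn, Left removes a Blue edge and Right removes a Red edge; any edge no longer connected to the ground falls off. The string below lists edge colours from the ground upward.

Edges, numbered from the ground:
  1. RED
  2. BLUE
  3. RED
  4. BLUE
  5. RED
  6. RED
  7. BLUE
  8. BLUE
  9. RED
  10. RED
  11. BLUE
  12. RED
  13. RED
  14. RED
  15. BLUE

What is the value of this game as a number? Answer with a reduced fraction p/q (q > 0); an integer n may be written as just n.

value_1 [R]  L=[∅]  R=[0]  → -1
value_2 [RB]  L=[-1]  R=[0]  → -1/2
value_3 [RBR]  L=[-1]  R=[-1/2,0]  → -3/4
value_4 [RBRB]  L=[-1,-3/4]  R=[-1/2,0]  → -5/8
value_5 [RBRBR]  L=[-1,-3/4]  R=[-5/8,-1/2,0]  → -11/16
value_6 [RBRBRR]  L=[-1,-3/4]  R=[-11/16,-5/8,-1/2,0]  → -23/32
value_7 [RBRBRRB]  L=[-1,-3/4,-23/32]  R=[-11/16,-5/8,-1/2,0]  → -45/64
value_8 [RBRBRRBB]  L=[-1,-3/4,-23/32,-45/64]  R=[-11/16,-5/8,-1/2,0]  → -89/128
value_9 [RBRBRRBBR]  L=[-1,-3/4,-23/32,-45/64]  R=[-89/128,-11/16,-5/8,-1/2,0]  → -179/256
value_10 [RBRBRRBBRR]  L=[-1,-3/4,-23/32,-45/64]  R=[-179/256,-89/128,-11/16,-5/8,-1/2,0]  → -359/512
value_11 [RBRBRRBBRRB]  L=[-1,-3/4,-23/32,-45/64,-359/512]  R=[-179/256,-89/128,-11/16,-5/8,-1/2,0]  → -717/1024
value_12 [RBRBRRBBRRBR]  L=[-1,-3/4,-23/32,-45/64,-359/512]  R=[-717/1024,-179/256,-89/128,-11/16,-5/8,-1/2,0]  → -1435/2048
value_13 [RBRBRRBBRRBRR]  L=[-1,-3/4,-23/32,-45/64,-359/512]  R=[-1435/2048,-717/1024,-179/256,-89/128,-11/16,-5/8,-1/2,0]  → -2871/4096
value_14 [RBRBRRBBRRBRRR]  L=[-1,-3/4,-23/32,-45/64,-359/512]  R=[-2871/4096,-1435/2048,-717/1024,-179/256,-89/128,-11/16,-5/8,-1/2,0]  → -5743/8192
value_15 [RBRBRRBBRRBRRRB]  L=[-1,-3/4,-23/32,-45/64,-359/512,-5743/8192]  R=[-2871/4096,-1435/2048,-717/1024,-179/256,-89/128,-11/16,-5/8,-1/2,0]  → -11485/16384

-11485/16384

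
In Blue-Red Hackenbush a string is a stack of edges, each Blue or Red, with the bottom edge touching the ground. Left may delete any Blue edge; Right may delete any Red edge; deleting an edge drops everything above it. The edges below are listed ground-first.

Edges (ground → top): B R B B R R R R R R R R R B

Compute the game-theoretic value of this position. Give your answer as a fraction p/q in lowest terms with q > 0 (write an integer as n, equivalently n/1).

Recurse on prefixes of the 14-edge string B R B B R R R R R R R R R B:
B: Left { 0 }, Right { ∅ } → simplest 1
BR: Left { 0 }, Right { 1 } → simplest 1/2
BRB: Left { 0,1/2 }, Right { 1 } → simplest 3/4
BRBB: Left { 0,1/2,3/4 }, Right { 1 } → simplest 7/8
BRBBR: Left { 0,1/2,3/4 }, Right { 7/8,1 } → simplest 13/16
BRBBRR: Left { 0,1/2,3/4 }, Right { 13/16,7/8,1 } → simplest 25/32
BRBBRRR: Left { 0,1/2,3/4 }, Right { 25/32,13/16,7/8,1 } → simplest 49/64
BRBBRRRR: Left { 0,1/2,3/4 }, Right { 49/64,25/32,13/16,7/8,1 } → simplest 97/128
BRBBRRRRR: Left { 0,1/2,3/4 }, Right { 97/128,49/64,25/32,13/16,7/8,1 } → simplest 193/256
BRBBRRRRRR: Left { 0,1/2,3/4 }, Right { 193/256,97/128,49/64,25/32,13/16,7/8,1 } → simplest 385/512
BRBBRRRRRRR: Left { 0,1/2,3/4 }, Right { 385/512,193/256,97/128,49/64,25/32,13/16,7/8,1 } → simplest 769/1024
BRBBRRRRRRRR: Left { 0,1/2,3/4 }, Right { 769/1024,385/512,193/256,97/128,49/64,25/32,13/16,7/8,1 } → simplest 1537/2048
BRBBRRRRRRRRR: Left { 0,1/2,3/4 }, Right { 1537/2048,769/1024,385/512,193/256,97/128,49/64,25/32,13/16,7/8,1 } → simplest 3073/4096
BRBBRRRRRRRRRB: Left { 0,1/2,3/4,3073/4096 }, Right { 1537/2048,769/1024,385/512,193/256,97/128,49/64,25/32,13/16,7/8,1 } → simplest 6147/8192

6147/8192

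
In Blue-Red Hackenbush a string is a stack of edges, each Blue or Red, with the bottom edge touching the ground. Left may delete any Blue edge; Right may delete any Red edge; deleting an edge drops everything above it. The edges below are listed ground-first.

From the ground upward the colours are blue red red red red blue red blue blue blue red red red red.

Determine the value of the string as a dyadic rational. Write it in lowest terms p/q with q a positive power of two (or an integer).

Recurse on prefixes of the 14-edge string blue red red red red blue red blue blue blue red red red red:
b: Left { 0 }, Right { none } => simplest 1
br: Left { 0 }, Right { 1 } => simplest 1/2
brr: Left { 0 }, Right { 1/2 1 } => simplest 1/4
brrr: Left { 0 }, Right { 1/4 1/2 1 } => simplest 1/8
brrrr: Left { 0 }, Right { 1/8 1/4 1/2 1 } => simplest 1/16
brrrrb: Left { 0 1/16 }, Right { 1/8 1/4 1/2 1 } => simplest 3/32
brrrrbr: Left { 0 1/16 }, Right { 3/32 1/8 1/4 1/2 1 } => simplest 5/64
brrrrbrb: Left { 0 1/16 5/64 }, Right { 3/32 1/8 1/4 1/2 1 } => simplest 11/128
brrrrbrbb: Left { 0 1/16 5/64 11/128 }, Right { 3/32 1/8 1/4 1/2 1 } => simplest 23/256
brrrrbrbbb: Left { 0 1/16 5/64 11/128 23/256 }, Right { 3/32 1/8 1/4 1/2 1 } => simplest 47/512
brrrrbrbbbr: Left { 0 1/16 5/64 11/128 23/256 }, Right { 47/512 3/32 1/8 1/4 1/2 1 } => simplest 93/1024
brrrrbrbbbrr: Left { 0 1/16 5/64 11/128 23/256 }, Right { 93/1024 47/512 3/32 1/8 1/4 1/2 1 } => simplest 185/2048
brrrrbrbbbrrr: Left { 0 1/16 5/64 11/128 23/256 }, Right { 185/2048 93/1024 47/512 3/32 1/8 1/4 1/2 1 } => simplest 369/4096
brrrrbrbbbrrrr: Left { 0 1/16 5/64 11/128 23/256 }, Right { 369/4096 185/2048 93/1024 47/512 3/32 1/8 1/4 1/2 1 } => simplest 737/8192

737/8192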